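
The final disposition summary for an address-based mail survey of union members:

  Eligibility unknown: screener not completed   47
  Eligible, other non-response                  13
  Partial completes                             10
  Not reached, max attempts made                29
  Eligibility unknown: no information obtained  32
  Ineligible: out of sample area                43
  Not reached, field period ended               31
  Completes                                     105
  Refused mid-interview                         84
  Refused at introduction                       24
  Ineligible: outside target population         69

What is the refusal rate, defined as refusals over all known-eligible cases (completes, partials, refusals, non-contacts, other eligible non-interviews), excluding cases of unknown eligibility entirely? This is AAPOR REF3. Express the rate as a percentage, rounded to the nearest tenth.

Declined to participate = 24 + 84 = 108
Never reached = 31 + 29 = 60
Unknown if eligible = 47 + 32 = 79
Out of scope = 69 + 43 = 112
Num = 108
Denom = 105 + 10 + 108 + 60 + 13 = 296
REF3 = 108 / 296 = 0.3649

36.5%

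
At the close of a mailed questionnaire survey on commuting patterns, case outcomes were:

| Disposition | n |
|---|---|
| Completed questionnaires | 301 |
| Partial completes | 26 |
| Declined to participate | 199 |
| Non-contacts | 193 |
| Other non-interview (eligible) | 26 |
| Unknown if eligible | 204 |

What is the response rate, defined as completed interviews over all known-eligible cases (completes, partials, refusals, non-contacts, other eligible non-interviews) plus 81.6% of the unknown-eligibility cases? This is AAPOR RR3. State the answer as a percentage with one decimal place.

Top = 301
Known eligible = 301 + 26 + 199 + 193 + 26 = 745
e × U = 0.8160 × 204 = 166.46
Denominator = 745 + 166.46 = 911.46
RR3 = 301 / 911.46 = 0.3302

33.0%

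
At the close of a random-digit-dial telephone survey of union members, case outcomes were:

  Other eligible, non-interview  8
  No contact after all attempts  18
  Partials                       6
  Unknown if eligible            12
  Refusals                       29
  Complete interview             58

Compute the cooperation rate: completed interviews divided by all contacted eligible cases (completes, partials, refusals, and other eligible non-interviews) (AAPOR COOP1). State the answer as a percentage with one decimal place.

Num = 58
Base = 58 + 6 + 29 + 8 = 101
COOP1 = 58 / 101 = 0.5743

57.4%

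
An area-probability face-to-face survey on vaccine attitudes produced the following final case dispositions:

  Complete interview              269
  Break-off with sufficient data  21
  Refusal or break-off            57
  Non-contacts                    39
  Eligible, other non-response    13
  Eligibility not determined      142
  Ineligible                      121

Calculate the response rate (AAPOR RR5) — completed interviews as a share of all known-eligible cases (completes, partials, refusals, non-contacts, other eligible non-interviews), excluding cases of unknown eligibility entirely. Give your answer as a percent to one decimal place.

67.4%

Numerator: 269
Denom: 269 + 21 + 57 + 39 + 13 = 399
RR5 = 269 / 399 = 0.6742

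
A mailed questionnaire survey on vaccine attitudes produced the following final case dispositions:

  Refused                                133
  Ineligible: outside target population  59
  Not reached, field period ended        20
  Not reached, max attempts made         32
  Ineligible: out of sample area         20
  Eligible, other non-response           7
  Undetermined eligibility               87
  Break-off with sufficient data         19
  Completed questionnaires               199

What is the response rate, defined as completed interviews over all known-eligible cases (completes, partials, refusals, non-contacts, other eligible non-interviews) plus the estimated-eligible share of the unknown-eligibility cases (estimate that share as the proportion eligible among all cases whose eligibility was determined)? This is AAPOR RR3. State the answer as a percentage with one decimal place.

41.2%

No answer / not reached = 20 + 32 = 52
Ineligible = 59 + 20 = 79
Top → 199
Determined eligible → 199 + 19 + 133 + 52 + 7 = 410
e = 410 / (410 + 79) = 410 / 489 = 0.8384
Estimated eligible among unknowns → 0.8384 × 87 = 72.94
Denominator → 410 + 72.94 = 482.94
RR3 = 199 / 482.94 = 0.4121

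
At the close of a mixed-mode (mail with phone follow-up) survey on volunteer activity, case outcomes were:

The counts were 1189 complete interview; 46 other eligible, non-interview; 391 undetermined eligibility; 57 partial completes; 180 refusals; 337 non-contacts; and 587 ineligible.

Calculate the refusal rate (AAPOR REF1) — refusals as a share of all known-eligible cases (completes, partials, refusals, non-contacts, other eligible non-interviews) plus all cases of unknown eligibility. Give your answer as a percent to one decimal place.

Num: 180
Denominator: 1189 + 57 + 180 + 337 + 46 + 391 = 2200
REF1 = 180 / 2200 = 0.0818

8.2%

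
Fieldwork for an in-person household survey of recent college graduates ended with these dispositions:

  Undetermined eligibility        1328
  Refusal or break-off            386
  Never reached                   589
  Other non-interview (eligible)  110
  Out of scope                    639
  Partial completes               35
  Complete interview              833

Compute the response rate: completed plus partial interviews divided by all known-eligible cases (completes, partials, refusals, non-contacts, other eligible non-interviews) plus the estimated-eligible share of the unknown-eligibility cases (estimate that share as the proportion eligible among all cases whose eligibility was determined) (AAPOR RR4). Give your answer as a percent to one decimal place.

29.4%

Num: 833 + 35 = 868
Determined eligible: 833 + 35 + 386 + 589 + 110 = 1953
e = 1953 / (1953 + 639) = 1953 / 2592 = 0.7535
Estimated eligible among unknowns: 0.7535 × 1328 = 1000.65
Denom: 1953 + 1000.65 = 2953.65
RR4 = 868 / 2953.65 = 0.2939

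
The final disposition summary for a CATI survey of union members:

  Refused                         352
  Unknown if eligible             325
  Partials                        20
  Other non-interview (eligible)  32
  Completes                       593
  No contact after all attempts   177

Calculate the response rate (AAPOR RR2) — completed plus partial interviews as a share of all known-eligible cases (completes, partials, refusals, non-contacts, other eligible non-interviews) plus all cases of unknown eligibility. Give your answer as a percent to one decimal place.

Numerator: 593 + 20 = 613
Denominator: 593 + 20 + 352 + 177 + 32 + 325 = 1499
RR2 = 613 / 1499 = 0.4089

40.9%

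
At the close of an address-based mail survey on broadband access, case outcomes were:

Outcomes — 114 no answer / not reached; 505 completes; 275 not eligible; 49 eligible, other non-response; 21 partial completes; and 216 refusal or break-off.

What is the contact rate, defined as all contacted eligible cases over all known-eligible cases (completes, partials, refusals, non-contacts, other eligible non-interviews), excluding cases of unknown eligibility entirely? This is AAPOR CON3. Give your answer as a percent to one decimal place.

87.4%

Num = 505 + 21 + 216 + 49 = 791
Denominator = 505 + 21 + 216 + 114 + 49 = 905
CON3 = 791 / 905 = 0.8740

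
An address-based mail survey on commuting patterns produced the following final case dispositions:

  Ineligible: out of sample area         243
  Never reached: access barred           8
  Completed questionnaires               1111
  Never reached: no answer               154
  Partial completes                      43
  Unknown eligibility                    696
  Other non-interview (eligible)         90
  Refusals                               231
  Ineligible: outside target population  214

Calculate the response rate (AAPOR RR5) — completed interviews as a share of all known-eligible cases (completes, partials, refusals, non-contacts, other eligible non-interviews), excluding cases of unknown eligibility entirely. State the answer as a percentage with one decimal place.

67.9%

Non-contacts = 154 + 8 = 162
Out of scope = 214 + 243 = 457
Top = 1111
Base = 1111 + 43 + 231 + 162 + 90 = 1637
RR5 = 1111 / 1637 = 0.6787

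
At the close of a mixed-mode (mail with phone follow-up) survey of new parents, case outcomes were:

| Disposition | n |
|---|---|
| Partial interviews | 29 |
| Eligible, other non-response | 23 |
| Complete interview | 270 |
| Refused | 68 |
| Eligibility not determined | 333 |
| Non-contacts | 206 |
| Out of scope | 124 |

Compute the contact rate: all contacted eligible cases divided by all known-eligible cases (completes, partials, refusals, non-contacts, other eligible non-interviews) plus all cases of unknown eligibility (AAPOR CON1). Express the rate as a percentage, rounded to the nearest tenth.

Numerator → 270 + 29 + 68 + 23 = 390
Denominator → 270 + 29 + 68 + 206 + 23 + 333 = 929
CON1 = 390 / 929 = 0.4198

42.0%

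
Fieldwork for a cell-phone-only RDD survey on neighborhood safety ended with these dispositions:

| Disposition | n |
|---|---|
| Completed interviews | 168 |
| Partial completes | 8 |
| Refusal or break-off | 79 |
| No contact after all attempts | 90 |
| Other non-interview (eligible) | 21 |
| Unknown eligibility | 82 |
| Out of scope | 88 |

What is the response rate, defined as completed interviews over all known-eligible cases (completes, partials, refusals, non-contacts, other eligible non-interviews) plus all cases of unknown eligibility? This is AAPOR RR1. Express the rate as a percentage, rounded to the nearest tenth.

37.5%

Numerator = 168
Base = 168 + 8 + 79 + 90 + 21 + 82 = 448
RR1 = 168 / 448 = 0.3750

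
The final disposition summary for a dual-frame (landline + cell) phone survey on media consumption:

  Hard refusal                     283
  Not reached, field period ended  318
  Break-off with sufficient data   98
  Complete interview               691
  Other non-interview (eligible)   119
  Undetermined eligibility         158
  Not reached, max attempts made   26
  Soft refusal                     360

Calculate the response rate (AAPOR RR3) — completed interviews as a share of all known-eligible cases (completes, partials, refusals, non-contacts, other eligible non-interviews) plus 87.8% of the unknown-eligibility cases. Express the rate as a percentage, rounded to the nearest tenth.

34.0%

Refused = 283 + 360 = 643
No answer / not reached = 318 + 26 = 344
Numerator = 691
Determined eligible = 691 + 98 + 643 + 344 + 119 = 1895
Eligible share of unknowns = 0.8780 × 158 = 138.72
Base = 1895 + 138.72 = 2033.72
RR3 = 691 / 2033.72 = 0.3398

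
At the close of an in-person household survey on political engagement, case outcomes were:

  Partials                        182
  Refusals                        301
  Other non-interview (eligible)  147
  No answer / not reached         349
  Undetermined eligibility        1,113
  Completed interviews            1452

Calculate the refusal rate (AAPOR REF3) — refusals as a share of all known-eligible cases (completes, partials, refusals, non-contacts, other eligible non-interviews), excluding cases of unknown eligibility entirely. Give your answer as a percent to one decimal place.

Numerator → 301
Base → 1452 + 182 + 301 + 349 + 147 = 2431
REF3 = 301 / 2431 = 0.1238

12.4%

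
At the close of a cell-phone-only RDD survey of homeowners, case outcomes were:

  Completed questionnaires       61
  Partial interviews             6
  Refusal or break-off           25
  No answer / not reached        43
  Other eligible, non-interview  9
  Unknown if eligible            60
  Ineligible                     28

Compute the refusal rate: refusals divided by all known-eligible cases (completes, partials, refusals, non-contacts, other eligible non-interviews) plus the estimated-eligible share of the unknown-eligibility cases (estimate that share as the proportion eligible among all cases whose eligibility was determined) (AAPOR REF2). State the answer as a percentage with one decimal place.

12.9%

Top = 25
Determined eligible = 61 + 6 + 25 + 43 + 9 = 144
e = 144 / (144 + 28) = 144 / 172 = 0.8372
Estimated eligible among unknowns = 0.8372 × 60 = 50.23
Denom = 144 + 50.23 = 194.23
REF2 = 25 / 194.23 = 0.1287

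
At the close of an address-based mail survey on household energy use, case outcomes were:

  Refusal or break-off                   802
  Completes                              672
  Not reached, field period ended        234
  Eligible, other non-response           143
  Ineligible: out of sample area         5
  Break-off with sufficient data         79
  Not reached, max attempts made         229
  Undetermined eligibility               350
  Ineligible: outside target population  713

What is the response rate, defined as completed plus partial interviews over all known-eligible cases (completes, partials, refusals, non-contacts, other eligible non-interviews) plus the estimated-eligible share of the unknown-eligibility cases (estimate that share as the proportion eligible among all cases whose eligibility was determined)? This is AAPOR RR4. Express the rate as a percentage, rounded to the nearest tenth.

31.0%

No contact after all attempts = 234 + 229 = 463
Out of scope = 713 + 5 = 718
Top → 672 + 79 = 751
Determined eligible → 672 + 79 + 802 + 463 + 143 = 2159
e = 2159 / (2159 + 718) = 2159 / 2877 = 0.7504
Estimated eligible among unknowns → 0.7504 × 350 = 262.64
Base → 2159 + 262.64 = 2421.64
RR4 = 751 / 2421.64 = 0.3101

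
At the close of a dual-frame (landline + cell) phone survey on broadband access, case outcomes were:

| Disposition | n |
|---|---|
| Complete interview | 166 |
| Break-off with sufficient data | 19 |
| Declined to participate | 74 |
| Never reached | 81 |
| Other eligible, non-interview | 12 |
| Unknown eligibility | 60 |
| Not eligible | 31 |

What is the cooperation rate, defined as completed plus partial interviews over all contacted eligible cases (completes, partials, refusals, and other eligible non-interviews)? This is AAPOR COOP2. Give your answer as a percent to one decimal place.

Numerator = 166 + 19 = 185
Denom = 166 + 19 + 74 + 12 = 271
COOP2 = 185 / 271 = 0.6827

68.3%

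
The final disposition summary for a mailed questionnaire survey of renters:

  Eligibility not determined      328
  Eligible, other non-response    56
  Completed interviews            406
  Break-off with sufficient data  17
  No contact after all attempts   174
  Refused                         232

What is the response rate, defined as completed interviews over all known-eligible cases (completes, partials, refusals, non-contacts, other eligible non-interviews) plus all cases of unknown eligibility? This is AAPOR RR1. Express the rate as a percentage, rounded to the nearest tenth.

Numerator → 406
Denom → 406 + 17 + 232 + 174 + 56 + 328 = 1213
RR1 = 406 / 1213 = 0.3347

33.5%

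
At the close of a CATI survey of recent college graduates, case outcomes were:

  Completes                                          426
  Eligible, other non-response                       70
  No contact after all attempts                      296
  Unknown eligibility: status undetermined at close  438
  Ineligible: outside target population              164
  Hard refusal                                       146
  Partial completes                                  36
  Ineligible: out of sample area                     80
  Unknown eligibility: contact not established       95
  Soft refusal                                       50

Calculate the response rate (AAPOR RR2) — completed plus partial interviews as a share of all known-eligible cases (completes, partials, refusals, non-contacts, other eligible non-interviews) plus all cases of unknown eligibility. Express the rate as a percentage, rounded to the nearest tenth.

29.7%

Refusal or break-off = 146 + 50 = 196
Unknown if eligible = 95 + 438 = 533
Screened out, ineligible = 164 + 80 = 244
Top → 426 + 36 = 462
Denominator → 426 + 36 + 196 + 296 + 70 + 533 = 1557
RR2 = 462 / 1557 = 0.2967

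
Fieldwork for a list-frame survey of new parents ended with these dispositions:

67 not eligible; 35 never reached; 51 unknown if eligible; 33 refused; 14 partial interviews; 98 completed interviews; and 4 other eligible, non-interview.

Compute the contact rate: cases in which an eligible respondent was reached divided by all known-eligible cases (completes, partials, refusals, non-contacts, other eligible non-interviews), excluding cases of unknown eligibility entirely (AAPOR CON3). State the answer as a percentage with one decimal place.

Num → 98 + 14 + 33 + 4 = 149
Base → 98 + 14 + 33 + 35 + 4 = 184
CON3 = 149 / 184 = 0.8098

81.0%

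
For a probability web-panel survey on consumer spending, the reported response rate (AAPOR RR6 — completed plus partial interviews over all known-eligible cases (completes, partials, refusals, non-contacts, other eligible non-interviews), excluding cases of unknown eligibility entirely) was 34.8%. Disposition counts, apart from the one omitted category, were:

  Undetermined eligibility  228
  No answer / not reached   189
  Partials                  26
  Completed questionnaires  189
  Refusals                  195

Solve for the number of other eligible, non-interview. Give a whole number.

Num: 189 + 26 = 215
RR6 = 215 / D = 0.348
D = 215 / 0.348 = 617.8
Other denominator terms total 599
other eligible, non-interview = 617.8 − 599 ≈ 19

19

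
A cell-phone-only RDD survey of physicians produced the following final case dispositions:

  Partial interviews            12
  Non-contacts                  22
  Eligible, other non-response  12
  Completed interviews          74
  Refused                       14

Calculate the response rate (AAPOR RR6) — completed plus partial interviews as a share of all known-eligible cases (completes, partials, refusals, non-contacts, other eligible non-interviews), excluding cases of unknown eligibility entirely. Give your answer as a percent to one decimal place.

64.2%

Num: 74 + 12 = 86
Base: 74 + 12 + 14 + 22 + 12 = 134
RR6 = 86 / 134 = 0.6418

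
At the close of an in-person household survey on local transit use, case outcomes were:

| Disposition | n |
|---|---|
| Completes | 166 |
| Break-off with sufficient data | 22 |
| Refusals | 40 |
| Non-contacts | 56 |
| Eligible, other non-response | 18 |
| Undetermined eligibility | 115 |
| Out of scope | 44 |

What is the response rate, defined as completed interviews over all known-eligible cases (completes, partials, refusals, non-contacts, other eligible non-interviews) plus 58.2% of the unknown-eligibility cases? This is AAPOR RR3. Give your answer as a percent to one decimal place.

45.0%

Numerator → 166
Determined eligible → 166 + 22 + 40 + 56 + 18 = 302
e × U → 0.5820 × 115 = 66.93
Base → 302 + 66.93 = 368.93
RR3 = 166 / 368.93 = 0.4499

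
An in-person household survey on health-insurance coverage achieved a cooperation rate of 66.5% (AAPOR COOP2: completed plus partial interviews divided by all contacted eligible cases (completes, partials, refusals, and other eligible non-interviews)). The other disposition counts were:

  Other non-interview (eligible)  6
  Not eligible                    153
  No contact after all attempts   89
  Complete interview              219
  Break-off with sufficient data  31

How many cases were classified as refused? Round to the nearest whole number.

120

Numerator = 219 + 31 = 250
COOP2 = 250 / D = 0.665
D = 250 / 0.665 = 375.9
Remaining denominator categories sum to 256
refused = 375.9 − 256 ≈ 120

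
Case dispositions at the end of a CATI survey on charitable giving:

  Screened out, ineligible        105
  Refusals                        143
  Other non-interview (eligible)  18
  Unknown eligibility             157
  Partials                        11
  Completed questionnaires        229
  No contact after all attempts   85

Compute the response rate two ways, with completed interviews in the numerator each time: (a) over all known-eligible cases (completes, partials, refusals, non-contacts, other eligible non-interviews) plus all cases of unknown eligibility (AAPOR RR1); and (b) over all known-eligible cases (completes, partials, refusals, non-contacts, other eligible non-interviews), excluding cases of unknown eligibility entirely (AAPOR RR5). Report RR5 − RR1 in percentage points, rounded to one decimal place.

11.5

Numerator = 229
Denominator = 229 + 11 + 143 + 85 + 18 + 157 = 643
RR1 = 229 / 643 = 0.3561
Denominator = 229 + 11 + 143 + 85 + 18 = 486
RR5 = 229 / 486 = 0.4712
Difference = 47.12 − 35.61 = 11.51 percentage points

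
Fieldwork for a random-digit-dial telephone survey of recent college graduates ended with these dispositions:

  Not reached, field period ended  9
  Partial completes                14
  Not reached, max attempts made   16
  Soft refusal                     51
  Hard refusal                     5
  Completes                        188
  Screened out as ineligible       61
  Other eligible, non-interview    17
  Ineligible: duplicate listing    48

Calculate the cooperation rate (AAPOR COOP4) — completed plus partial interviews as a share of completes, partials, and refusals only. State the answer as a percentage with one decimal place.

Refused = 5 + 51 = 56
No answer / not reached = 9 + 16 = 25
Not eligible = 61 + 48 = 109
Numerator = 188 + 14 = 202
Denominator = 188 + 14 + 56 = 258
COOP4 = 202 / 258 = 0.7829

78.3%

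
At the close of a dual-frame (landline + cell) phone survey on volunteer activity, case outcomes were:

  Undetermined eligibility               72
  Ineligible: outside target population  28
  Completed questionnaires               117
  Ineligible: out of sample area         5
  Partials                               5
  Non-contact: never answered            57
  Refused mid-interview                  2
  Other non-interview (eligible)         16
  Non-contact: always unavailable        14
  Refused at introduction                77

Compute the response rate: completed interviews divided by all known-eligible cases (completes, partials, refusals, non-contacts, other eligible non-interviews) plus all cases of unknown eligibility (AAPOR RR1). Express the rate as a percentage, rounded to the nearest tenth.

Refusal or break-off = 77 + 2 = 79
No answer / not reached = 57 + 14 = 71
Ineligible = 28 + 5 = 33
Num: 117
Denom: 117 + 5 + 79 + 71 + 16 + 72 = 360
RR1 = 117 / 360 = 0.3250

32.5%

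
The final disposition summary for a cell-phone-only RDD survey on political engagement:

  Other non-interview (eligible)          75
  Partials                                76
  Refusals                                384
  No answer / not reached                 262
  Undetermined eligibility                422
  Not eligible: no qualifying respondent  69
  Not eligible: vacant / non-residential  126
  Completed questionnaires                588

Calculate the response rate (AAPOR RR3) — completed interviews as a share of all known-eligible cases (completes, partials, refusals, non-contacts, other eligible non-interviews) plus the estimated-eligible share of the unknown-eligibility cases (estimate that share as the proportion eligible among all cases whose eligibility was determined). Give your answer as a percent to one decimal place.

33.5%

Not eligible = 69 + 126 = 195
Num → 588
Known eligible → 588 + 76 + 384 + 262 + 75 = 1385
e = 1385 / (1385 + 195) = 1385 / 1580 = 0.8766
e × U → 0.8766 × 422 = 369.93
Base → 1385 + 369.93 = 1754.93
RR3 = 588 / 1754.93 = 0.3351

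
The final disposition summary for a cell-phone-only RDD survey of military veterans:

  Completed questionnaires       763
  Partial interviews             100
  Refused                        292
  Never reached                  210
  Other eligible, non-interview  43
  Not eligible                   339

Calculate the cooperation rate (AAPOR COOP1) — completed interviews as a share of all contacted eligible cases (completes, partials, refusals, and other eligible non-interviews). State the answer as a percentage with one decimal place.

63.7%

Numerator = 763
Denom = 763 + 100 + 292 + 43 = 1198
COOP1 = 763 / 1198 = 0.6369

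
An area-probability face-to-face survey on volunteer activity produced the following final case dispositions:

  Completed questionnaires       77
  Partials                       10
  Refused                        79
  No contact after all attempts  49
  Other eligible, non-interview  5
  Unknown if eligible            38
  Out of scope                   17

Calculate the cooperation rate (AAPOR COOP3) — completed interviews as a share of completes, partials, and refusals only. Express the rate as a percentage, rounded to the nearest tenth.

46.4%

Num → 77
Denom → 77 + 10 + 79 = 166
COOP3 = 77 / 166 = 0.4639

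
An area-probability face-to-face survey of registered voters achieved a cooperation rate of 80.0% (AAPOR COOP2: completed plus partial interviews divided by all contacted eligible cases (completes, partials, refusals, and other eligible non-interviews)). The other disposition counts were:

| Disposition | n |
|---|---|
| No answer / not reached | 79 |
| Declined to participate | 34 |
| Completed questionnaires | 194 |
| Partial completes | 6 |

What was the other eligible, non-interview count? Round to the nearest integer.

16

Num = 194 + 6 = 200
COOP2 = 200 / D = 0.800
D = 200 / 0.800 = 250.0
Other denominator terms total 234
other eligible, non-interview = 250.0 − 234 ≈ 16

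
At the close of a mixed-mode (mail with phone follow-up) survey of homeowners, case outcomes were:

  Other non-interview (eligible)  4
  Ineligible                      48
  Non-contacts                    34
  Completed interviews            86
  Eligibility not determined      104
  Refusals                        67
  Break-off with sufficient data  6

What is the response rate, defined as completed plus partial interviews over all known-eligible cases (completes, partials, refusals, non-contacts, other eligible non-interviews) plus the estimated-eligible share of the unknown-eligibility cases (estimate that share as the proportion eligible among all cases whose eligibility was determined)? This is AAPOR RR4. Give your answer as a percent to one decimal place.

Numerator → 86 + 6 = 92
Determined eligible → 86 + 6 + 67 + 34 + 4 = 197
e = 197 / (197 + 48) = 197 / 245 = 0.8041
e × U → 0.8041 × 104 = 83.63
Denom → 197 + 83.63 = 280.63
RR4 = 92 / 280.63 = 0.3278

32.8%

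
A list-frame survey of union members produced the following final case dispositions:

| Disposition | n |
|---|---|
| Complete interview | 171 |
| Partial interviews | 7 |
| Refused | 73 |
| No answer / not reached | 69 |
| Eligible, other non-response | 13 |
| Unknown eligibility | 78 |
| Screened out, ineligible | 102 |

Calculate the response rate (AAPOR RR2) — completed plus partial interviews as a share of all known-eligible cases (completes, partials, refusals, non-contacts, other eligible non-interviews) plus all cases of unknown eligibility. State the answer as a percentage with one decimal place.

Numerator: 171 + 7 = 178
Denominator: 171 + 7 + 73 + 69 + 13 + 78 = 411
RR2 = 178 / 411 = 0.4331

43.3%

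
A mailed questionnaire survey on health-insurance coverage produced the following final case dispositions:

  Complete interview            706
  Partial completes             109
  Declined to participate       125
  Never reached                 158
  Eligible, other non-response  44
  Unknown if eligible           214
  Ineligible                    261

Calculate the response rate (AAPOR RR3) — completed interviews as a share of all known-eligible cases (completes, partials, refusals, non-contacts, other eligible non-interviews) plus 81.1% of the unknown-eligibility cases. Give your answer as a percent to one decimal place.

Numerator: 706
Determined eligible: 706 + 109 + 125 + 158 + 44 = 1142
e × U: 0.8110 × 214 = 173.55
Denominator: 1142 + 173.55 = 1315.55
RR3 = 706 / 1315.55 = 0.5367

53.7%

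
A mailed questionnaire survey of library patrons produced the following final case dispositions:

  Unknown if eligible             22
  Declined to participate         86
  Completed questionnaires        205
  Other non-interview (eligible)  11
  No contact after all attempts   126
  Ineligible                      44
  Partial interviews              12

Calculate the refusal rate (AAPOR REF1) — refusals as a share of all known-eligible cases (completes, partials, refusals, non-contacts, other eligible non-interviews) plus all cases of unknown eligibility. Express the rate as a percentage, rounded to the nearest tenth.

18.6%

Num → 86
Denom → 205 + 12 + 86 + 126 + 11 + 22 = 462
REF1 = 86 / 462 = 0.1861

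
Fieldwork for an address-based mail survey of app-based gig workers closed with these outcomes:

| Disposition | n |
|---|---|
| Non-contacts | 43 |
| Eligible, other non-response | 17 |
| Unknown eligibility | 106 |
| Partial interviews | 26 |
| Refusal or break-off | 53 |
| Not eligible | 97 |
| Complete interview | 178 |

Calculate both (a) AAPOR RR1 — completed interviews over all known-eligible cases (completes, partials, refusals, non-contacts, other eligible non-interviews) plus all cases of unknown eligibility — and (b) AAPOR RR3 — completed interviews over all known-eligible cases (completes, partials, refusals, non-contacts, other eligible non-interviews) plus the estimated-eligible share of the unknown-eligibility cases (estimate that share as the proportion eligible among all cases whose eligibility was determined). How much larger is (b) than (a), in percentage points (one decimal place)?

2.6

Num: 178
Denominator: 178 + 26 + 53 + 43 + 17 + 106 = 423
RR1 = 178 / 423 = 0.4208
Determined eligible: 178 + 26 + 53 + 43 + 17 = 317
e = 317 / (317 + 97) = 317 / 414 = 0.7657
Estimated eligible among unknowns: 0.7657 × 106 = 81.16
Denominator: 317 + 81.16 = 398.16
RR3 = 178 / 398.16 = 0.4471
Difference = 44.71 − 42.08 = 2.63 percentage points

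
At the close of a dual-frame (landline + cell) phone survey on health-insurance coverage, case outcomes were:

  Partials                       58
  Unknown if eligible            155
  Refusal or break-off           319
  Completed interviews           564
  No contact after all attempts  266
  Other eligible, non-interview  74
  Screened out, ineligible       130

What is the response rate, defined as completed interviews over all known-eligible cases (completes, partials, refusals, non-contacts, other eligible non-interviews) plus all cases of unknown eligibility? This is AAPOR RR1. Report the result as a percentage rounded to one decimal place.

39.3%

Top = 564
Denominator = 564 + 58 + 319 + 266 + 74 + 155 = 1436
RR1 = 564 / 1436 = 0.3928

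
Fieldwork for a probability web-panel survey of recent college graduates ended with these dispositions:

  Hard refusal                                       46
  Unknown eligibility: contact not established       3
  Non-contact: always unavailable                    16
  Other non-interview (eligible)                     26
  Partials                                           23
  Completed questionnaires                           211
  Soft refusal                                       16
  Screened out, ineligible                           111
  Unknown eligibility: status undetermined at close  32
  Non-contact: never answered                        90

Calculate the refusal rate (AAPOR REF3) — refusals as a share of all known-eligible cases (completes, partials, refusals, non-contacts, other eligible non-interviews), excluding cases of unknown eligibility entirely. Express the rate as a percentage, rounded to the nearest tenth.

14.5%

Refused = 46 + 16 = 62
No contact after all attempts = 90 + 16 = 106
Eligibility not determined = 3 + 32 = 35
Top → 62
Denom → 211 + 23 + 62 + 106 + 26 = 428
REF3 = 62 / 428 = 0.1449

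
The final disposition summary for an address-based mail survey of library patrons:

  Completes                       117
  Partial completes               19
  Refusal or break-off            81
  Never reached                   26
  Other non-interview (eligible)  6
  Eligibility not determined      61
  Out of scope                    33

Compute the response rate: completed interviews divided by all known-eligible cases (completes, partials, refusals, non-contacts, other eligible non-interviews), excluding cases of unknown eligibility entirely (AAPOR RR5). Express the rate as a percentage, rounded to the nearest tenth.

Top: 117
Denom: 117 + 19 + 81 + 26 + 6 = 249
RR5 = 117 / 249 = 0.4699

47.0%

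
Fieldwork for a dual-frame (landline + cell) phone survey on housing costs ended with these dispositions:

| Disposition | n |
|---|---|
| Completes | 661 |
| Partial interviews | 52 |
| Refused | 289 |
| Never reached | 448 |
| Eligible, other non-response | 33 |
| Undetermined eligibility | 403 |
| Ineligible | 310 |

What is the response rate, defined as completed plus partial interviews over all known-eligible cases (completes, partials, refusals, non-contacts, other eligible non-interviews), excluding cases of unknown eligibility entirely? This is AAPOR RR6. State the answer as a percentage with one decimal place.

48.1%

Num = 661 + 52 = 713
Base = 661 + 52 + 289 + 448 + 33 = 1483
RR6 = 713 / 1483 = 0.4808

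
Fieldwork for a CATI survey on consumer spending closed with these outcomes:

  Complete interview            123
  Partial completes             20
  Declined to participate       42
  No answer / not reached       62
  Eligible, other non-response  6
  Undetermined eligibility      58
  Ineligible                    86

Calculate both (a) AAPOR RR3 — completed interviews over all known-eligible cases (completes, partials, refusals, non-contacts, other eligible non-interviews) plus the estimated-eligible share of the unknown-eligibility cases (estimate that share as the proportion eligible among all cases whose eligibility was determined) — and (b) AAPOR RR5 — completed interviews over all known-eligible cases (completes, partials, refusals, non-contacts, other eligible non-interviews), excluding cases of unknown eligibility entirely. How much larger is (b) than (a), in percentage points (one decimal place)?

Top: 123
Known eligible: 123 + 20 + 42 + 62 + 6 = 253
e = 253 / (253 + 86) = 253 / 339 = 0.7463
Estimated eligible among unknowns: 0.7463 × 58 = 43.29
Denominator: 253 + 43.29 = 296.29
RR3 = 123 / 296.29 = 0.4151
Denominator: 123 + 20 + 42 + 62 + 6 = 253
RR5 = 123 / 253 = 0.4862
Difference = 48.62 − 41.51 = 7.11 percentage points

7.1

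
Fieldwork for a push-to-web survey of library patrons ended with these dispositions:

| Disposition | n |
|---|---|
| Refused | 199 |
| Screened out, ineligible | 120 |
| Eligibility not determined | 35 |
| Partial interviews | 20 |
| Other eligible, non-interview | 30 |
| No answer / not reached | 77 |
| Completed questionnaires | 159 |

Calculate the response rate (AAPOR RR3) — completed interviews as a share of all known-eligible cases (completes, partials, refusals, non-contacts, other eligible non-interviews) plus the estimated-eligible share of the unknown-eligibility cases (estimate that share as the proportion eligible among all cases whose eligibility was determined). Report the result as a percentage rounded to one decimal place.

31.0%

Num → 159
Determined eligible → 159 + 20 + 199 + 77 + 30 = 485
e = 485 / (485 + 120) = 485 / 605 = 0.8017
e × U → 0.8017 × 35 = 28.06
Base → 485 + 28.06 = 513.06
RR3 = 159 / 513.06 = 0.3099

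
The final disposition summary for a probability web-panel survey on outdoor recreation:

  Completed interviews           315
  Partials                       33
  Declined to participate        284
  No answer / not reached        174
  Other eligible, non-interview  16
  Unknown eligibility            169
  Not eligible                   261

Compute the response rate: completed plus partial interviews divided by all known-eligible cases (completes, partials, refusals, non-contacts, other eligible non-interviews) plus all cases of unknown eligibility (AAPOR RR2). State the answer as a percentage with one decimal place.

35.1%

Numerator → 315 + 33 = 348
Base → 315 + 33 + 284 + 174 + 16 + 169 = 991
RR2 = 348 / 991 = 0.3512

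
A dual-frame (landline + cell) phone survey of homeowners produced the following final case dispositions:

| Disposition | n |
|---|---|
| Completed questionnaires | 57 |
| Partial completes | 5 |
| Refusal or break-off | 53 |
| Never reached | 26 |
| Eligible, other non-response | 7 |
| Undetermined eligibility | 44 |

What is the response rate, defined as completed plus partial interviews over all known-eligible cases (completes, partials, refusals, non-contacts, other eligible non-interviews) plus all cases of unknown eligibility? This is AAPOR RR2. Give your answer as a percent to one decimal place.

Num → 57 + 5 = 62
Denominator → 57 + 5 + 53 + 26 + 7 + 44 = 192
RR2 = 62 / 192 = 0.3229

32.3%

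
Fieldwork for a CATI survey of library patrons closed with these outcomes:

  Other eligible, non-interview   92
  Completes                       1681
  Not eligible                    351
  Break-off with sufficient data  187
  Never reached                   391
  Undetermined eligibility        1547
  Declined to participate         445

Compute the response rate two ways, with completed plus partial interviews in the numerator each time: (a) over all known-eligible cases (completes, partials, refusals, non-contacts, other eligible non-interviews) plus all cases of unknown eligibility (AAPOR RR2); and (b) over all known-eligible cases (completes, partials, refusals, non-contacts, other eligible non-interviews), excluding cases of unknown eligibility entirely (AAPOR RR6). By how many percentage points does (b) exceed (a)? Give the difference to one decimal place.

Numerator → 1681 + 187 = 1868
Base → 1681 + 187 + 445 + 391 + 92 + 1547 = 4343
RR2 = 1868 / 4343 = 0.4301
Base → 1681 + 187 + 445 + 391 + 92 = 2796
RR6 = 1868 / 2796 = 0.6681
Difference = 66.81 − 43.01 = 23.80 percentage points

23.8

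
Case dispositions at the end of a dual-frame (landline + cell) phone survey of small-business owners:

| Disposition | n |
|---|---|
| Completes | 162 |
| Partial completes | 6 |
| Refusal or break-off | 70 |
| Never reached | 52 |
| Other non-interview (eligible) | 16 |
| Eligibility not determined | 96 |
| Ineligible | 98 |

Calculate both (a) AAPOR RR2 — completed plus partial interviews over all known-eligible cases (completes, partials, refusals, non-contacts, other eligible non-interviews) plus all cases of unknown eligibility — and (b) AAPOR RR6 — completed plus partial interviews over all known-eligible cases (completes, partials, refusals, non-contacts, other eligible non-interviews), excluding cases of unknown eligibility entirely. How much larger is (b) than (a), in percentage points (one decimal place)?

13.1

Numerator → 162 + 6 = 168
Denominator → 162 + 6 + 70 + 52 + 16 + 96 = 402
RR2 = 168 / 402 = 0.4179
Denominator → 162 + 6 + 70 + 52 + 16 = 306
RR6 = 168 / 306 = 0.5490
Difference = 54.90 − 41.79 = 13.11 percentage points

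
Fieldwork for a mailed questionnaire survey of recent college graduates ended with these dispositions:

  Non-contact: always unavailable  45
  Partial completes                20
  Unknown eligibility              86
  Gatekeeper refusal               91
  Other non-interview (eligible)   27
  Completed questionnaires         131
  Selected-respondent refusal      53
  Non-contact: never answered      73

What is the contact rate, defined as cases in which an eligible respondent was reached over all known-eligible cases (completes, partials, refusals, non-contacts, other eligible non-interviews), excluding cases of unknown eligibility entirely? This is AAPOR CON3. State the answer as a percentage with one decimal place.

73.2%

Refusals = 91 + 53 = 144
No contact after all attempts = 73 + 45 = 118
Numerator = 131 + 20 + 144 + 27 = 322
Base = 131 + 20 + 144 + 118 + 27 = 440
CON3 = 322 / 440 = 0.7318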